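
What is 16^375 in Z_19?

375 in binary is 101110111, i.e. 375 = 256 + 64 + 32 + 16 + 4 + 2 + 1.
16^1 ≡ 16 (mod 19)
16^2 ≡ 16^2 = 256 ≡ 9 (mod 19)
16^4 ≡ 9^2 = 81 ≡ 5 (mod 19)
16^8 ≡ 5^2 = 25 ≡ 6 (mod 19)
16^16 ≡ 6^2 = 36 ≡ 17 (mod 19)
16^32 ≡ 17^2 = 289 ≡ 4 (mod 19)
16^64 ≡ 4^2 = 16 (mod 19)
16^128 ≡ 16^2 = 256 ≡ 9 (mod 19)
16^256 ≡ 9^2 = 81 ≡ 5 (mod 19)
16^375 = 16^256 · 16^64 · 16^32 · 16^16 · 16^4 · 16^2 · 16^1 ≡ 5 · 16 · 4 · 17 · 5 · 9 · 16 (mod 19).
Accumulate the product:
5 · 16 = 80 ≡ 4
4 · 4 = 16
16 · 17 = 272 ≡ 6
6 · 5 = 30 ≡ 11
11 · 9 = 99 ≡ 4
4 · 16 = 64 ≡ 7

7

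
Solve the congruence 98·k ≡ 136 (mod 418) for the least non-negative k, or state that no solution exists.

172

gcd(98, 418) = 2, and 2 | 136, so solutions exist.
Divide through by 2: 49·k ≡ 68 mod 209.
49⁻¹ ≡ 64 (mod 209).
k ≡ 64·68 ≡ 172 (mod 209).
The smallest non-negative solution is k = 172.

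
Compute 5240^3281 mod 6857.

681

3281 in binary is 110011010001, i.e. 3281 = 2048 + 1024 + 128 + 64 + 16 + 1.
5240^1 ≡ 5240 (mod 6857)
5240^2 ≡ 5240^2 = 27457600 ≡ 2172 (mod 6857)
5240^4 ≡ 2172^2 = 4717584 ≡ 6825 (mod 6857)
5240^8 ≡ 6825^2 = 46580625 ≡ 1024 (mod 6857)
5240^16 ≡ 1024^2 = 1048576 ≡ 6312 (mod 6857)
5240^32 ≡ 6312^2 = 39841344 ≡ 2174 (mod 6857)
5240^64 ≡ 2174^2 = 4726276 ≡ 1803 (mod 6857)
5240^128 ≡ 1803^2 = 3250809 ≡ 591 (mod 6857)
5240^256 ≡ 591^2 = 349281 ≡ 6431 (mod 6857)
5240^512 ≡ 6431^2 = 41357761 ≡ 3194 (mod 6857)
5240^1024 ≡ 3194^2 = 10201636 ≡ 5277 (mod 6857)
5240^2048 ≡ 5277^2 = 27846729 ≡ 452 (mod 6857)
5240^3281 = 5240^2048 · 5240^1024 · 5240^128 · 5240^64 · 5240^16 · 5240^1 ≡ 452 · 5277 · 591 · 1803 · 6312 · 5240 (mod 6857).
Accumulate the product:
452 · 5277 = 2385204 ≡ 5825
5825 · 591 = 3442575 ≡ 361
361 · 1803 = 650883 ≡ 6325
6325 · 6312 = 39923400 ≡ 1946
1946 · 5240 = 10197040 ≡ 681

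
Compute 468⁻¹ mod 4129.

4129 = 8·468 + 385
468 = 1·385 + 83
385 = 4·83 + 53
83 = 1·53 + 30
53 = 1·30 + 23
30 = 1·23 + 7
23 = 3·7 + 2
7 = 3·2 + 1
2 = 2·1 + 0
gcd(468, 4129) = 1, so the inverse exists.
Bézout: 1 = −203·4129 + 1791·468.
So 468⁻¹ ≡ 1791 (mod 4129).

1791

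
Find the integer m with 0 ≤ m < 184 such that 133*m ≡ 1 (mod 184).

101

By the extended Euclidean algorithm:
184 = 1×133 + 51
133 = 2×51 + 31
51 = 1×31 + 20
31 = 1×20 + 11
20 = 1×11 + 9
11 = 1×9 + 2
9 = 4×2 + 1
2 = 2×1 + 0
gcd(133, 184) = 1, so the inverse exists.
Bézout: 1 = 60×184 − 83×133.
So 133⁻¹ ≡ −83 ≡ 101 (mod 184).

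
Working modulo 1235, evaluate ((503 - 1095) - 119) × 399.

503 - 1095 = -592 ≡ 643 (mod 1235)
643 - 119 = 524
524 × 399 = 209076 ≡ 361 (mod 1235)

361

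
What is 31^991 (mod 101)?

991 in binary is 1111011111, i.e. 991 = 512 + 256 + 128 + 64 + 16 + 8 + 4 + 2 + 1.
31^1 ≡ 31 (mod 101)
31^2 ≡ 31^2 = 961 ≡ 52 (mod 101)
31^4 ≡ 52^2 = 2704 ≡ 78 (mod 101)
31^8 ≡ 78^2 = 6084 ≡ 24 (mod 101)
31^16 ≡ 24^2 = 576 ≡ 71 (mod 101)
31^32 ≡ 71^2 = 5041 ≡ 92 (mod 101)
31^64 ≡ 92^2 = 8464 ≡ 81 (mod 101)
31^128 ≡ 81^2 = 6561 ≡ 97 (mod 101)
31^256 ≡ 97^2 = 9409 ≡ 16 (mod 101)
31^512 ≡ 16^2 = 256 ≡ 54 (mod 101)
31^991 = 31^512 × 31^256 × 31^128 × 31^64 × 31^16 × 31^8 × 31^4 × 31^2 × 31^1 ≡ 54 × 16 × 97 × 81 × 71 × 24 × 78 × 52 × 31 (mod 101).
Accumulate the product:
54 × 16 = 864 ≡ 56
56 × 97 = 5432 ≡ 79
79 × 81 = 6399 ≡ 36
36 × 71 = 2556 ≡ 31
31 × 24 = 744 ≡ 37
37 × 78 = 2886 ≡ 58
58 × 52 = 3016 ≡ 87
87 × 31 = 2697 ≡ 71

71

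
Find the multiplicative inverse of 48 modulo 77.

69

77 = 1*48 + 29
48 = 1*29 + 19
29 = 1*19 + 10
19 = 1*10 + 9
10 = 1*9 + 1
9 = 9*1 + 0
gcd(48, 77) = 1, so the inverse exists.
Bézout: 1 = 5*77 − 8*48.
So 48⁻¹ ≡ −8 ≡ 69 (mod 77).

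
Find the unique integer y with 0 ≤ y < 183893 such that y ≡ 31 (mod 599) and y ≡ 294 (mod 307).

161162

599⁻¹ mod 307: 599·266 ≡ 1 (mod 307), so 599⁻¹ ≡ 266.
y = 31 + 599·((294 − 31)·266 mod 307) = 31 + 599·269 = 161162.
Check: 161162 mod 599 = 31, 161162 mod 307 = 294. ✓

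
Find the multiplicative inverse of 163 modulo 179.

179 = 1×163 + 16
163 = 10×16 + 3
16 = 5×3 + 1
3 = 3×1 + 0
gcd(163, 179) = 1, so the inverse exists.
Back-substitute for 1:
1 = 1×16 − 5×3
  = −5×163 + 51×16
  = 51×179 − 56×163
So 163⁻¹ ≡ −56 ≡ 123 (mod 179).

123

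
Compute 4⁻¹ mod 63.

Run the extended Euclidean algorithm:
63 = 15*4 + 3
4 = 1*3 + 1
3 = 3*1 + 0
gcd(4, 63) = 1, so the inverse exists.
Back-substitute for 1:
1 = 1*4 − 1*3
  = −1*63 + 16*4
So 4⁻¹ ≡ 16 (mod 63).

16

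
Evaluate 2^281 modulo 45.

Compute successive squares:
281 in binary is 100011001, i.e. 281 = 256 + 16 + 8 + 1.
2^1 ≡ 2 (mod 45)
2^2 ≡ 2^2 = 4 (mod 45)
2^4 ≡ 4^2 = 16 (mod 45)
2^8 ≡ 16^2 = 256 ≡ 31 (mod 45)
2^16 ≡ 31^2 = 961 ≡ 16 (mod 45)
2^32 ≡ 16^2 = 256 ≡ 31 (mod 45)
2^64 ≡ 31^2 = 961 ≡ 16 (mod 45)
2^128 ≡ 16^2 = 256 ≡ 31 (mod 45)
2^256 ≡ 31^2 = 961 ≡ 16 (mod 45)
2^281 = 2^256 × 2^16 × 2^8 × 2^1 ≡ 16 × 16 × 31 × 2 (mod 45).
Accumulate the product:
16 × 16 = 256 ≡ 31
31 × 31 = 961 ≡ 16
16 × 2 = 32

32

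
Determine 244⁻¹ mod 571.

571 = 2*244 + 83
244 = 2*83 + 78
83 = 1*78 + 5
78 = 15*5 + 3
5 = 1*3 + 2
3 = 1*2 + 1
2 = 2*1 + 0
gcd(244, 571) = 1, so the inverse exists.
Bézout: 1 = −97*571 + 227*244.
So 244⁻¹ ≡ 227 (mod 571).

227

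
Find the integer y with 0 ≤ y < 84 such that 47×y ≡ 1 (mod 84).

59

Run the extended Euclidean algorithm:
84 = 1*47 + 37
47 = 1*37 + 10
37 = 3*10 + 7
10 = 1*7 + 3
7 = 2*3 + 1
3 = 3*1 + 0
gcd(47, 84) = 1, so the inverse exists.
Back-substitute for 1:
1 = 1*7 − 2*3
  = −2*10 + 3*7
  = 3*37 − 11*10
  = −11*47 + 14*37
  = 14*84 − 25*47
So 47⁻¹ ≡ −25 ≡ 59 (mod 84).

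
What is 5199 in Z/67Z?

5199 = 77*67 + 40, so 5199 ≡ 40 (mod 67).

40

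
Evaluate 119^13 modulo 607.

13 in binary is 1101, i.e. 13 = 8 + 4 + 1.
119^1 ≡ 119 (mod 607)
119^2 ≡ 119^2 = 14161 ≡ 200 (mod 607)
119^4 ≡ 200^2 = 40000 ≡ 545 (mod 607)
119^8 ≡ 545^2 = 297025 ≡ 202 (mod 607)
119^13 = 119^8 * 119^4 * 119^1 ≡ 202 * 545 * 119 (mod 607).
Accumulate the product:
202 * 545 = 110090 ≡ 223
223 * 119 = 26537 ≡ 436

436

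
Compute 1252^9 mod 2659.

644

By square-and-multiply:
1252^1 ≡ 1252 (mod 2659)
1252^2 ≡ 1252^2 = 1567504 ≡ 1353 (mod 2659)
1252^4 ≡ 1353^2 = 1830609 ≡ 1217 (mod 2659)
1252^8 ≡ 1217^2 = 1481089 ≡ 26 (mod 2659)
1252^9 = 1252^8 · 1252^1 ≡ 26 · 1252 (mod 2659).
26 · 1252 = 32552 ≡ 644 (mod 2659).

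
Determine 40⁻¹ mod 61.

61 = 1*40 + 21
40 = 1*21 + 19
21 = 1*19 + 2
19 = 9*2 + 1
2 = 2*1 + 0
gcd(40, 61) = 1, so the inverse exists.
Bézout: 1 = −19*61 + 29*40.
So 40⁻¹ ≡ 29 (mod 61).

29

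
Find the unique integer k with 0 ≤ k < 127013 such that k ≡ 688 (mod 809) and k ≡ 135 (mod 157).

809⁻¹ mod 157: 809×72 ≡ 1 (mod 157), so 809⁻¹ ≡ 72.
k = 688 + 809×((135 − 688)×72 mod 157) = 688 + 809×62 = 50846.
Check: 50846 mod 809 = 688, 50846 mod 157 = 135. ✓

50846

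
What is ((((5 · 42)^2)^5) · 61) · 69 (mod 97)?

10

5 · 42 = 210 ≡ 16 (mod 97)
(16)^2 ≡ 62 (mod 97)
(62)^5 ≡ 36 (mod 97)
36 · 61 = 2196 ≡ 62 (mod 97)
62 · 69 = 4278 ≡ 10 (mod 97)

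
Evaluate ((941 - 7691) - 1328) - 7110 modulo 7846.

941 - 7691 = -6750 ≡ 1096 (mod 7846)
1096 - 1328 = -232 ≡ 7614 (mod 7846)
7614 - 7110 = 504

504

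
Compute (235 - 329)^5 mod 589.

495

235 - 329 = -94 ≡ 495 (mod 589)
(495)^5 ≡ 495 (mod 589)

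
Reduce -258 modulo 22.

6

-258 = -12×22 + 6, so -258 ≡ 6 (mod 22).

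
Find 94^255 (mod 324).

94^1 ≡ 94 (mod 324)
94^2 ≡ 94^2 = 8836 ≡ 88 (mod 324)
94^4 ≡ 88^2 = 7744 ≡ 292 (mod 324)
94^8 ≡ 292^2 = 85264 ≡ 52 (mod 324)
94^16 ≡ 52^2 = 2704 ≡ 112 (mod 324)
94^32 ≡ 112^2 = 12544 ≡ 232 (mod 324)
94^64 ≡ 232^2 = 53824 ≡ 40 (mod 324)
94^128 ≡ 40^2 = 1600 ≡ 304 (mod 324)
94^255 = 94^128 × 94^64 × 94^32 × 94^16 × 94^8 × 94^4 × 94^2 × 94^1 ≡ 304 × 40 × 232 × 112 × 52 × 292 × 88 × 94 (mod 324).
Accumulate the product:
304 × 40 = 12160 ≡ 172
172 × 232 = 39904 ≡ 52
52 × 112 = 5824 ≡ 316
316 × 52 = 16432 ≡ 232
232 × 292 = 67744 ≡ 28
28 × 88 = 2464 ≡ 196
196 × 94 = 18424 ≡ 280

280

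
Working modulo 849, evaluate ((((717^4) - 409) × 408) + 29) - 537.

(717)^4 ≡ 168 (mod 849)
168 - 409 = -241 ≡ 608 (mod 849)
608 × 408 = 248064 ≡ 156 (mod 849)
156 + 29 = 185
185 - 537 = -352 ≡ 497 (mod 849)

497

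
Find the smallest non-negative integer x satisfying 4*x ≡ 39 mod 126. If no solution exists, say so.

no solution

gcd(4, 126) = 2, and 2 does not divide 39.
So the congruence has no solution.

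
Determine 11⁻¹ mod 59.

59 = 5·11 + 4
11 = 2·4 + 3
4 = 1·3 + 1
3 = 3·1 + 0
gcd(11, 59) = 1, so the inverse exists.
Bézout: 1 = 3·59 − 16·11.
So 11⁻¹ ≡ −16 ≡ 43 (mod 59).

43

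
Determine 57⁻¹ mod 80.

73

80 = 1·57 + 23
57 = 2·23 + 11
23 = 2·11 + 1
11 = 11·1 + 0
gcd(57, 80) = 1, so the inverse exists.
Back-substitute for 1:
1 = 1·23 − 2·11
  = −2·57 + 5·23
  = 5·80 − 7·57
So 57⁻¹ ≡ −7 ≡ 73 (mod 80).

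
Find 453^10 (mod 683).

Using repeated squaring:
10 in binary is 1010, i.e. 10 = 8 + 2.
453^1 ≡ 453 (mod 683)
453^2 ≡ 453^2 = 205209 ≡ 309 (mod 683)
453^4 ≡ 309^2 = 95481 ≡ 544 (mod 683)
453^8 ≡ 544^2 = 295936 ≡ 197 (mod 683)
453^10 = 453^8 × 453^2 ≡ 197 × 309 (mod 683).
197 × 309 = 60873 ≡ 86 (mod 683).

86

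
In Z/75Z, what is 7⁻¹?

43

Apply the Euclidean algorithm and back-substitute:
75 = 10*7 + 5
7 = 1*5 + 2
5 = 2*2 + 1
2 = 2*1 + 0
gcd(7, 75) = 1, so the inverse exists.
Bézout: 1 = 3*75 − 32*7.
So 7⁻¹ ≡ −32 ≡ 43 (mod 75).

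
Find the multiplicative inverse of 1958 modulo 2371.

2371 = 1×1958 + 413
1958 = 4×413 + 306
413 = 1×306 + 107
306 = 2×107 + 92
107 = 1×92 + 15
92 = 6×15 + 2
15 = 7×2 + 1
2 = 2×1 + 0
gcd(1958, 2371) = 1, so the inverse exists.
Back-substitute for 1:
1 = 1×15 − 7×2
  = −7×92 + 43×15
  = 43×107 − 50×92
  = −50×306 + 143×107
  = 143×413 − 193×306
  = −193×1958 + 915×413
  = 915×2371 − 1108×1958
So 1958⁻¹ ≡ −1108 ≡ 1263 (mod 2371).

1263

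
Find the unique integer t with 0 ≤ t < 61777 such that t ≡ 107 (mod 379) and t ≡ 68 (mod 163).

379⁻¹ mod 163: 379*40 ≡ 1 (mod 163), so 379⁻¹ ≡ 40.
t = 107 + 379*((68 − 107)*40 mod 163) = 107 + 379*70 = 26637.
Check: 26637 mod 379 = 107, 26637 mod 163 = 68. ✓

26637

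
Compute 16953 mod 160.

16953 = 105*160 + 153, so 16953 ≡ 153 (mod 160).

153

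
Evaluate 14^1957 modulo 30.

1957 in binary is 11110100101, i.e. 1957 = 1024 + 512 + 256 + 128 + 32 + 4 + 1.
14^1 ≡ 14 (mod 30)
14^2 ≡ 14^2 = 196 ≡ 16 (mod 30)
14^4 ≡ 16^2 = 256 ≡ 16 (mod 30)
14^8 ≡ 16^2 = 256 ≡ 16 (mod 30)
14^16 ≡ 16^2 = 256 ≡ 16 (mod 30)
14^32 ≡ 16^2 = 256 ≡ 16 (mod 30)
14^64 ≡ 16^2 = 256 ≡ 16 (mod 30)
14^128 ≡ 16^2 = 256 ≡ 16 (mod 30)
14^256 ≡ 16^2 = 256 ≡ 16 (mod 30)
14^512 ≡ 16^2 = 256 ≡ 16 (mod 30)
14^1024 ≡ 16^2 = 256 ≡ 16 (mod 30)
14^1957 = 14^1024 × 14^512 × 14^256 × 14^128 × 14^32 × 14^4 × 14^1 ≡ 16 × 16 × 16 × 16 × 16 × 16 × 14 (mod 30).
Accumulate the product:
16 × 16 = 256 ≡ 16
16 × 16 = 256 ≡ 16
16 × 16 = 256 ≡ 16
16 × 16 = 256 ≡ 16
16 × 16 = 256 ≡ 16
16 × 14 = 224 ≡ 14

14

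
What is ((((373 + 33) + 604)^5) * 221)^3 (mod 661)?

622

373 + 33 = 406
406 + 604 = 1010 ≡ 349 (mod 661)
(349)^5 ≡ 220 (mod 661)
220 * 221 = 48620 ≡ 367 (mod 661)
(367)^3 ≡ 622 (mod 661)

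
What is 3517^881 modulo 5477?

By square-and-multiply:
881 in binary is 1101110001, i.e. 881 = 512 + 256 + 64 + 32 + 16 + 1.
3517^1 ≡ 3517 (mod 5477)
3517^2 ≡ 3517^2 = 12369289 ≡ 2223 (mod 5477)
3517^4 ≡ 2223^2 = 4941729 ≡ 1475 (mod 5477)
3517^8 ≡ 1475^2 = 2175625 ≡ 1256 (mod 5477)
3517^16 ≡ 1256^2 = 1577536 ≡ 160 (mod 5477)
3517^32 ≡ 160^2 = 25600 ≡ 3692 (mod 5477)
3517^64 ≡ 3692^2 = 13630864 ≡ 4088 (mod 5477)
3517^128 ≡ 4088^2 = 16711744 ≡ 1417 (mod 5477)
3517^256 ≡ 1417^2 = 2007889 ≡ 3307 (mod 5477)
3517^512 ≡ 3307^2 = 10936249 ≡ 4157 (mod 5477)
3517^881 = 3517^512 × 3517^256 × 3517^64 × 3517^32 × 3517^16 × 3517^1 ≡ 4157 × 3307 × 4088 × 3692 × 160 × 3517 (mod 5477).
Accumulate the product:
4157 × 3307 = 13747199 ≡ 5406
5406 × 4088 = 22099728 ≡ 33
33 × 3692 = 121836 ≡ 1342
1342 × 160 = 214720 ≡ 1117
1117 × 3517 = 3928489 ≡ 1480

1480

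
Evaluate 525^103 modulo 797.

103 in binary is 1100111, i.e. 103 = 64 + 32 + 4 + 2 + 1.
525^1 ≡ 525 (mod 797)
525^2 ≡ 525^2 = 275625 ≡ 660 (mod 797)
525^4 ≡ 660^2 = 435600 ≡ 438 (mod 797)
525^8 ≡ 438^2 = 191844 ≡ 564 (mod 797)
525^16 ≡ 564^2 = 318096 ≡ 93 (mod 797)
525^32 ≡ 93^2 = 8649 ≡ 679 (mod 797)
525^64 ≡ 679^2 = 461041 ≡ 375 (mod 797)
525^103 = 525^64 · 525^32 · 525^4 · 525^2 · 525^1 ≡ 375 · 679 · 438 · 660 · 525 (mod 797).
Accumulate the product:
375 · 679 = 254625 ≡ 382
382 · 438 = 167316 ≡ 743
743 · 660 = 490380 ≡ 225
225 · 525 = 118125 ≡ 169

169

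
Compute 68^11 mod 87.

2

Compute successive squares:
11 in binary is 1011, i.e. 11 = 8 + 2 + 1.
68^1 ≡ 68 (mod 87)
68^2 ≡ 68^2 = 4624 ≡ 13 (mod 87)
68^4 ≡ 13^2 = 169 ≡ 82 (mod 87)
68^8 ≡ 82^2 = 6724 ≡ 25 (mod 87)
68^11 = 68^8 · 68^2 · 68^1 ≡ 25 · 13 · 68 (mod 87).
Accumulate the product:
25 · 13 = 325 ≡ 64
64 · 68 = 4352 ≡ 2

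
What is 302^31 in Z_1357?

639

By square-and-multiply:
302^1 ≡ 302 (mod 1357)
302^2 ≡ 302^2 = 91204 ≡ 285 (mod 1357)
302^4 ≡ 285^2 = 81225 ≡ 1162 (mod 1357)
302^8 ≡ 1162^2 = 1350244 ≡ 29 (mod 1357)
302^16 ≡ 29^2 = 841 (mod 1357)
302^31 = 302^16 · 302^8 · 302^4 · 302^2 · 302^1 ≡ 841 · 29 · 1162 · 285 · 302 (mod 1357).
Accumulate the product:
841 · 29 = 24389 ≡ 1320
1320 · 1162 = 1533840 ≡ 430
430 · 285 = 122550 ≡ 420
420 · 302 = 126840 ≡ 639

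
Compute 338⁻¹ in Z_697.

365

Apply the Euclidean algorithm and back-substitute:
697 = 2*338 + 21
338 = 16*21 + 2
21 = 10*2 + 1
2 = 2*1 + 0
gcd(338, 697) = 1, so the inverse exists.
Back-substitute for 1:
1 = 1*21 − 10*2
  = −10*338 + 161*21
  = 161*697 − 332*338
So 338⁻¹ ≡ −332 ≡ 365 (mod 697).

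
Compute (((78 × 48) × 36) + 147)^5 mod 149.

9

78 × 48 = 3744 ≡ 19 (mod 149)
19 × 36 = 684 ≡ 88 (mod 149)
88 + 147 = 235 ≡ 86 (mod 149)
(86)^5 ≡ 9 (mod 149)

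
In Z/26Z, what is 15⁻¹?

Run the extended Euclidean algorithm:
26 = 1·15 + 11
15 = 1·11 + 4
11 = 2·4 + 3
4 = 1·3 + 1
3 = 3·1 + 0
gcd(15, 26) = 1, so the inverse exists.
Back-substitute for 1:
1 = 1·4 − 1·3
  = −1·11 + 3·4
  = 3·15 − 4·11
  = −4·26 + 7·15
So 15⁻¹ ≡ 7 (mod 26).

7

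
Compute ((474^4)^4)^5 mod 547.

66

(474)^4 ≡ 189 (mod 547)
(189)^4 ≡ 206 (mod 547)
(206)^5 ≡ 66 (mod 547)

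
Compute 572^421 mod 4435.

By square-and-multiply:
421 in binary is 110100101, i.e. 421 = 256 + 128 + 32 + 4 + 1.
572^1 ≡ 572 (mod 4435)
572^2 ≡ 572^2 = 327184 ≡ 3429 (mod 4435)
572^4 ≡ 3429^2 = 11758041 ≡ 856 (mod 4435)
572^8 ≡ 856^2 = 732736 ≡ 961 (mod 4435)
572^16 ≡ 961^2 = 923521 ≡ 1041 (mod 4435)
572^32 ≡ 1041^2 = 1083681 ≡ 1541 (mod 4435)
572^64 ≡ 1541^2 = 2374681 ≡ 1956 (mod 4435)
572^128 ≡ 1956^2 = 3825936 ≡ 2966 (mod 4435)
572^256 ≡ 2966^2 = 8797156 ≡ 2551 (mod 4435)
572^421 = 572^256 × 572^128 × 572^32 × 572^4 × 572^1 ≡ 2551 × 2966 × 1541 × 856 × 572 (mod 4435).
Accumulate the product:
2551 × 2966 = 7566266 ≡ 156
156 × 1541 = 240396 ≡ 906
906 × 856 = 775536 ≡ 3846
3846 × 572 = 2199912 ≡ 152

152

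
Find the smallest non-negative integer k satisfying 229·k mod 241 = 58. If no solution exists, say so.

gcd(229, 241) = 1, so a unique solution mod 241 exists.
229⁻¹ ≡ 20 (mod 241).
k ≡ 20·58 ≡ 196 (mod 241).

196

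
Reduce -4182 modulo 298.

288

-4182 = -15·298 + 288, so -4182 ≡ 288 (mod 298).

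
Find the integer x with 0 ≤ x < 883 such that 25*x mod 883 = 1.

883 = 35×25 + 8
25 = 3×8 + 1
8 = 8×1 + 0
gcd(25, 883) = 1, so the inverse exists.
Bézout: 1 = −3×883 + 106×25.
So 25⁻¹ ≡ 106 (mod 883).

106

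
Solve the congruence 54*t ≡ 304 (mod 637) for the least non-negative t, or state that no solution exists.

gcd(54, 637) = 1, so a unique solution mod 637 exists.
54⁻¹ ≡ 59 (mod 637).
t ≡ 59*304 ≡ 100 (mod 637).

100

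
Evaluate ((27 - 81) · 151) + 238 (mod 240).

4

27 - 81 = -54 ≡ 186 (mod 240)
186 · 151 = 28086 ≡ 6 (mod 240)
6 + 238 = 244 ≡ 4 (mod 240)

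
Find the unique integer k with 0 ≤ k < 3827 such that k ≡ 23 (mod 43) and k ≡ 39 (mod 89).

840

43⁻¹ mod 89: 43×29 ≡ 1 (mod 89), so 43⁻¹ ≡ 29.
k = 23 + 43×((39 − 23)×29 mod 89) = 23 + 43×19 = 840.
Check: 840 mod 43 = 23, 840 mod 89 = 39. ✓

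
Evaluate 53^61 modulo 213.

59

53^1 ≡ 53 (mod 213)
53^2 ≡ 53^2 = 2809 ≡ 40 (mod 213)
53^4 ≡ 40^2 = 1600 ≡ 109 (mod 213)
53^8 ≡ 109^2 = 11881 ≡ 166 (mod 213)
53^16 ≡ 166^2 = 27556 ≡ 79 (mod 213)
53^32 ≡ 79^2 = 6241 ≡ 64 (mod 213)
53^61 = 53^32 · 53^16 · 53^8 · 53^4 · 53^1 ≡ 64 · 79 · 166 · 109 · 53 (mod 213).
Accumulate the product:
64 · 79 = 5056 ≡ 157
157 · 166 = 26062 ≡ 76
76 · 109 = 8284 ≡ 190
190 · 53 = 10070 ≡ 59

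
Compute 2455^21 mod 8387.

1873

Compute successive squares:
21 in binary is 10101, i.e. 21 = 16 + 4 + 1.
2455^1 ≡ 2455 (mod 8387)
2455^2 ≡ 2455^2 = 6027025 ≡ 5159 (mod 8387)
2455^4 ≡ 5159^2 = 26615281 ≡ 3330 (mod 8387)
2455^8 ≡ 3330^2 = 11088900 ≡ 1286 (mod 8387)
2455^16 ≡ 1286^2 = 1653796 ≡ 1557 (mod 8387)
2455^21 = 2455^16 · 2455^4 · 2455^1 ≡ 1557 · 3330 · 2455 (mod 8387).
Accumulate the product:
1557 · 3330 = 5184810 ≡ 1644
1644 · 2455 = 4036020 ≡ 1873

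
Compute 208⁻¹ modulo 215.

By the extended Euclidean algorithm:
215 = 1·208 + 7
208 = 29·7 + 5
7 = 1·5 + 2
5 = 2·2 + 1
2 = 2·1 + 0
gcd(208, 215) = 1, so the inverse exists.
Back-substitute for 1:
1 = 1·5 − 2·2
  = −2·7 + 3·5
  = 3·208 − 89·7
  = −89·215 + 92·208
So 208⁻¹ ≡ 92 (mod 215).

92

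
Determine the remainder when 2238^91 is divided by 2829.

2367

2238^1 ≡ 2238 (mod 2829)
2238^2 ≡ 2238^2 = 5008644 ≡ 1314 (mod 2829)
2238^4 ≡ 1314^2 = 1726596 ≡ 906 (mod 2829)
2238^8 ≡ 906^2 = 820836 ≡ 426 (mod 2829)
2238^16 ≡ 426^2 = 181476 ≡ 420 (mod 2829)
2238^32 ≡ 420^2 = 176400 ≡ 1002 (mod 2829)
2238^64 ≡ 1002^2 = 1004004 ≡ 2538 (mod 2829)
2238^91 = 2238^64 × 2238^16 × 2238^8 × 2238^2 × 2238^1 ≡ 2538 × 420 × 426 × 1314 × 2238 (mod 2829).
Accumulate the product:
2538 × 420 = 1065960 ≡ 2256
2256 × 426 = 961056 ≡ 2025
2025 × 1314 = 2660850 ≡ 1590
1590 × 2238 = 3558420 ≡ 2367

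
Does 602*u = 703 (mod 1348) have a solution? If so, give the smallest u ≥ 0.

gcd(602, 1348) = 2, and 2 does not divide 703.
So the congruence has no solution.

no solution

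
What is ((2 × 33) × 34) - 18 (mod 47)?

2 × 33 = 66 ≡ 19 (mod 47)
19 × 34 = 646 ≡ 35 (mod 47)
35 - 18 = 17

17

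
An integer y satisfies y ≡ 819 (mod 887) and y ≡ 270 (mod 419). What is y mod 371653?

887⁻¹ mod 419: 887·248 ≡ 1 (mod 419), so 887⁻¹ ≡ 248.
y = 819 + 887·((270 − 819)·248 mod 419) = 819 + 887·23 = 21220.
Check: 21220 mod 887 = 819, 21220 mod 419 = 270. ✓

21220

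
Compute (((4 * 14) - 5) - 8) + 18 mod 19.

4 * 14 = 56 ≡ 18 (mod 19)
18 - 5 = 13
13 - 8 = 5
5 + 18 = 23 ≡ 4 (mod 19)

4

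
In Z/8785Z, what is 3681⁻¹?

8785 = 2·3681 + 1423
3681 = 2·1423 + 835
1423 = 1·835 + 588
835 = 1·588 + 247
588 = 2·247 + 94
247 = 2·94 + 59
94 = 1·59 + 35
59 = 1·35 + 24
35 = 1·24 + 11
24 = 2·11 + 2
11 = 5·2 + 1
2 = 2·1 + 0
gcd(3681, 8785) = 1, so the inverse exists.
Bézout: 1 = 1684·8785 − 4019·3681.
So 3681⁻¹ ≡ −4019 ≡ 4766 (mod 8785).

4766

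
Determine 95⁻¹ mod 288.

288 = 3·95 + 3
95 = 31·3 + 2
3 = 1·2 + 1
2 = 2·1 + 0
gcd(95, 288) = 1, so the inverse exists.
Back-substitute for 1:
1 = 1·3 − 1·2
  = −1·95 + 32·3
  = 32·288 − 97·95
So 95⁻¹ ≡ −97 ≡ 191 (mod 288).

191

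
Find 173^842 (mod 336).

25

842 in binary is 1101001010, i.e. 842 = 512 + 256 + 64 + 8 + 2.
173^1 ≡ 173 (mod 336)
173^2 ≡ 173^2 = 29929 ≡ 25 (mod 336)
173^4 ≡ 25^2 = 625 ≡ 289 (mod 336)
173^8 ≡ 289^2 = 83521 ≡ 193 (mod 336)
173^16 ≡ 193^2 = 37249 ≡ 289 (mod 336)
173^32 ≡ 289^2 = 83521 ≡ 193 (mod 336)
173^64 ≡ 193^2 = 37249 ≡ 289 (mod 336)
173^128 ≡ 289^2 = 83521 ≡ 193 (mod 336)
173^256 ≡ 193^2 = 37249 ≡ 289 (mod 336)
173^512 ≡ 289^2 = 83521 ≡ 193 (mod 336)
173^842 = 173^512 × 173^256 × 173^64 × 173^8 × 173^2 ≡ 193 × 289 × 289 × 193 × 25 (mod 336).
Accumulate the product:
193 × 289 = 55777 ≡ 1
1 × 289 = 289
289 × 193 = 55777 ≡ 1
1 × 25 = 25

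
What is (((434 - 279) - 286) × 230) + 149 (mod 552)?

379

434 - 279 = 155
155 - 286 = -131 ≡ 421 (mod 552)
421 × 230 = 96830 ≡ 230 (mod 552)
230 + 149 = 379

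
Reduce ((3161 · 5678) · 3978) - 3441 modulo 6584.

3161 · 5678 = 17948158 ≡ 174 (mod 6584)
174 · 3978 = 692172 ≡ 852 (mod 6584)
852 - 3441 = -2589 ≡ 3995 (mod 6584)

3995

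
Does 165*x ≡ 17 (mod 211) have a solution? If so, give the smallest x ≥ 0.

gcd(165, 211) = 1, so a unique solution mod 211 exists.
165⁻¹ ≡ 133 (mod 211).
x ≡ 133*17 ≡ 151 (mod 211).

151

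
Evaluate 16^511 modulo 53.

28

By square-and-multiply:
16^1 ≡ 16 (mod 53)
16^2 ≡ 16^2 = 256 ≡ 44 (mod 53)
16^4 ≡ 44^2 = 1936 ≡ 28 (mod 53)
16^8 ≡ 28^2 = 784 ≡ 42 (mod 53)
16^16 ≡ 42^2 = 1764 ≡ 15 (mod 53)
16^32 ≡ 15^2 = 225 ≡ 13 (mod 53)
16^64 ≡ 13^2 = 169 ≡ 10 (mod 53)
16^128 ≡ 10^2 = 100 ≡ 47 (mod 53)
16^256 ≡ 47^2 = 2209 ≡ 36 (mod 53)
16^511 = 16^256 * 16^128 * 16^64 * 16^32 * 16^16 * 16^8 * 16^4 * 16^2 * 16^1 ≡ 36 * 47 * 10 * 13 * 15 * 42 * 28 * 44 * 16 (mod 53).
Accumulate the product:
36 * 47 = 1692 ≡ 49
49 * 10 = 490 ≡ 13
13 * 13 = 169 ≡ 10
10 * 15 = 150 ≡ 44
44 * 42 = 1848 ≡ 46
46 * 28 = 1288 ≡ 16
16 * 44 = 704 ≡ 15
15 * 16 = 240 ≡ 28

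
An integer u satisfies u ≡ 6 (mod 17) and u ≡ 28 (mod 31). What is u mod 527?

17⁻¹ mod 31: 17*11 ≡ 1 (mod 31), so 17⁻¹ ≡ 11.
u = 6 + 17*((28 − 6)*11 mod 31) = 6 + 17*25 = 431.

431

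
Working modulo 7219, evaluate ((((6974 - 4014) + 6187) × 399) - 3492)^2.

6974 - 4014 = 2960
2960 + 6187 = 9147 ≡ 1928 (mod 7219)
1928 × 399 = 769272 ≡ 4058 (mod 7219)
4058 - 3492 = 566
(566)^2 ≡ 2720 (mod 7219)

2720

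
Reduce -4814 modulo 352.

-4814 = -14*352 + 114, so -4814 ≡ 114 (mod 352).

114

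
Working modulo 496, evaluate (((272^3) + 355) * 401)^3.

219

(272)^3 ≡ 432 (mod 496)
432 + 355 = 787 ≡ 291 (mod 496)
291 * 401 = 116691 ≡ 131 (mod 496)
(131)^3 ≡ 219 (mod 496)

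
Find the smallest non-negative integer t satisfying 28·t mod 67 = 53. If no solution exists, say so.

gcd(28, 67) = 1, so a unique solution mod 67 exists.
28⁻¹ ≡ 12 (mod 67).
t ≡ 12·53 ≡ 33 (mod 67).

33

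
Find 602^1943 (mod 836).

820

By square-and-multiply:
602^1 ≡ 602 (mod 836)
602^2 ≡ 602^2 = 362404 ≡ 416 (mod 836)
602^4 ≡ 416^2 = 173056 ≡ 4 (mod 836)
602^8 ≡ 4^2 = 16 (mod 836)
602^16 ≡ 16^2 = 256 (mod 836)
602^32 ≡ 256^2 = 65536 ≡ 328 (mod 836)
602^64 ≡ 328^2 = 107584 ≡ 576 (mod 836)
602^128 ≡ 576^2 = 331776 ≡ 720 (mod 836)
602^256 ≡ 720^2 = 518400 ≡ 80 (mod 836)
602^512 ≡ 80^2 = 6400 ≡ 548 (mod 836)
602^1024 ≡ 548^2 = 300304 ≡ 180 (mod 836)
602^1943 = 602^1024 × 602^512 × 602^256 × 602^128 × 602^16 × 602^4 × 602^2 × 602^1 ≡ 180 × 548 × 80 × 720 × 256 × 4 × 416 × 602 (mod 836).
Accumulate the product:
180 × 548 = 98640 ≡ 828
828 × 80 = 66240 ≡ 196
196 × 720 = 141120 ≡ 672
672 × 256 = 172032 ≡ 652
652 × 4 = 2608 ≡ 100
100 × 416 = 41600 ≡ 636
636 × 602 = 382872 ≡ 820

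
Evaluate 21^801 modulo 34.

21

801 in binary is 1100100001, i.e. 801 = 512 + 256 + 32 + 1.
21^1 ≡ 21 (mod 34)
21^2 ≡ 21^2 = 441 ≡ 33 (mod 34)
21^4 ≡ 33^2 = 1089 ≡ 1 (mod 34)
21^8 ≡ 1^2 = 1 (mod 34)
21^16 ≡ 1^2 = 1 (mod 34)
21^32 ≡ 1^2 = 1 (mod 34)
21^64 ≡ 1^2 = 1 (mod 34)
21^128 ≡ 1^2 = 1 (mod 34)
21^256 ≡ 1^2 = 1 (mod 34)
21^512 ≡ 1^2 = 1 (mod 34)
21^801 = 21^512 * 21^256 * 21^32 * 21^1 ≡ 1 * 1 * 1 * 21 (mod 34).
Accumulate the product:
1 * 1 = 1
1 * 1 = 1
1 * 21 = 21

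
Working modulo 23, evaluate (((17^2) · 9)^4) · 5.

(17)^2 ≡ 13 (mod 23)
13 · 9 = 117 ≡ 2 (mod 23)
(2)^4 ≡ 16 (mod 23)
16 · 5 = 80 ≡ 11 (mod 23)

11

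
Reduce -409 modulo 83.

6

-409 = -5*83 + 6, so -409 ≡ 6 (mod 83).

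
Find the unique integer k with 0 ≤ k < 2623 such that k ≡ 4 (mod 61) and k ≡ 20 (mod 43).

61⁻¹ mod 43: 61*12 ≡ 1 (mod 43), so 61⁻¹ ≡ 12.
k = 4 + 61*((20 − 4)*12 mod 43) = 4 + 61*20 = 1224.

1224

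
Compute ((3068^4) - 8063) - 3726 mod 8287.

(3068)^4 ≡ 1871 (mod 8287)
1871 - 8063 = -6192 ≡ 2095 (mod 8287)
2095 - 3726 = -1631 ≡ 6656 (mod 8287)

6656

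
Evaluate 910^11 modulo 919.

307

Using repeated squaring:
11 in binary is 1011, i.e. 11 = 8 + 2 + 1.
910^1 ≡ 910 (mod 919)
910^2 ≡ 910^2 = 828100 ≡ 81 (mod 919)
910^4 ≡ 81^2 = 6561 ≡ 128 (mod 919)
910^8 ≡ 128^2 = 16384 ≡ 761 (mod 919)
910^11 = 910^8 · 910^2 · 910^1 ≡ 761 · 81 · 910 (mod 919).
Accumulate the product:
761 · 81 = 61641 ≡ 68
68 · 910 = 61880 ≡ 307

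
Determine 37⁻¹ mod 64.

By the extended Euclidean algorithm:
64 = 1*37 + 27
37 = 1*27 + 10
27 = 2*10 + 7
10 = 1*7 + 3
7 = 2*3 + 1
3 = 3*1 + 0
gcd(37, 64) = 1, so the inverse exists.
Bézout: 1 = 11*64 − 19*37.
So 37⁻¹ ≡ −19 ≡ 45 (mod 64).

45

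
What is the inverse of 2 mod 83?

83 = 41·2 + 1
2 = 2·1 + 0
gcd(2, 83) = 1, so the inverse exists.
Back-substitute for 1:
1 = 1·83 − 41·2
So 2⁻¹ ≡ −41 ≡ 42 (mod 83).

42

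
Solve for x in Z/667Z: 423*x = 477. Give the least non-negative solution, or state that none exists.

gcd(423, 667) = 1, so a unique solution mod 667 exists.
423⁻¹ ≡ 41 (mod 667).
x ≡ 41*477 ≡ 214 (mod 667).

214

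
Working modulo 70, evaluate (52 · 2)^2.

36

52 · 2 = 104 ≡ 34 (mod 70)
(34)^2 ≡ 36 (mod 70)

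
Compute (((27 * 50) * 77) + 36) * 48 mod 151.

23

27 * 50 = 1350 ≡ 142 (mod 151)
142 * 77 = 10934 ≡ 62 (mod 151)
62 + 36 = 98
98 * 48 = 4704 ≡ 23 (mod 151)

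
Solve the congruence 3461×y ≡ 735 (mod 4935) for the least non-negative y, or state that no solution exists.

gcd(3461, 4935) = 1, so a unique solution mod 4935 exists.
3461⁻¹ ≡ 2126 (mod 4935).
y ≡ 2126×735 ≡ 3150 (mod 4935).

3150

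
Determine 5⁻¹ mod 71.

71 = 14×5 + 1
5 = 5×1 + 0
gcd(5, 71) = 1, so the inverse exists.
Back-substitute for 1:
1 = 1×71 − 14×5
So 5⁻¹ ≡ −14 ≡ 57 (mod 71).

57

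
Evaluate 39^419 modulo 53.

By square-and-multiply:
419 in binary is 110100011, i.e. 419 = 256 + 128 + 32 + 2 + 1.
39^1 ≡ 39 (mod 53)
39^2 ≡ 39^2 = 1521 ≡ 37 (mod 53)
39^4 ≡ 37^2 = 1369 ≡ 44 (mod 53)
39^8 ≡ 44^2 = 1936 ≡ 28 (mod 53)
39^16 ≡ 28^2 = 784 ≡ 42 (mod 53)
39^32 ≡ 42^2 = 1764 ≡ 15 (mod 53)
39^64 ≡ 15^2 = 225 ≡ 13 (mod 53)
39^128 ≡ 13^2 = 169 ≡ 10 (mod 53)
39^256 ≡ 10^2 = 100 ≡ 47 (mod 53)
39^419 = 39^256 × 39^128 × 39^32 × 39^2 × 39^1 ≡ 47 × 10 × 15 × 37 × 39 (mod 53).
Accumulate the product:
47 × 10 = 470 ≡ 46
46 × 15 = 690 ≡ 1
1 × 37 = 37
37 × 39 = 1443 ≡ 12

12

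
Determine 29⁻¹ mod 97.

87

Run the extended Euclidean algorithm:
97 = 3×29 + 10
29 = 2×10 + 9
10 = 1×9 + 1
9 = 9×1 + 0
gcd(29, 97) = 1, so the inverse exists.
Bézout: 1 = 3×97 − 10×29.
So 29⁻¹ ≡ −10 ≡ 87 (mod 97).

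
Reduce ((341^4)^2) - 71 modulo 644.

122

(341)^4 ≡ 233 (mod 644)
(233)^2 ≡ 193 (mod 644)
193 - 71 = 122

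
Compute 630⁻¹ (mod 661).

597

By the extended Euclidean algorithm:
661 = 1·630 + 31
630 = 20·31 + 10
31 = 3·10 + 1
10 = 10·1 + 0
gcd(630, 661) = 1, so the inverse exists.
Bézout: 1 = 61·661 − 64·630.
So 630⁻¹ ≡ −64 ≡ 597 (mod 661).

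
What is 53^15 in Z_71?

39

15 in binary is 1111, i.e. 15 = 8 + 4 + 2 + 1.
53^1 ≡ 53 (mod 71)
53^2 ≡ 53^2 = 2809 ≡ 40 (mod 71)
53^4 ≡ 40^2 = 1600 ≡ 38 (mod 71)
53^8 ≡ 38^2 = 1444 ≡ 24 (mod 71)
53^15 = 53^8 · 53^4 · 53^2 · 53^1 ≡ 24 · 38 · 40 · 53 (mod 71).
Accumulate the product:
24 · 38 = 912 ≡ 60
60 · 40 = 2400 ≡ 57
57 · 53 = 3021 ≡ 39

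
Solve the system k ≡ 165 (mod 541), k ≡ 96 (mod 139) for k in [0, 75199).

541⁻¹ mod 139: 541·37 ≡ 1 (mod 139), so 541⁻¹ ≡ 37.
k = 165 + 541·((96 − 165)·37 mod 139) = 165 + 541·88 = 47773.

47773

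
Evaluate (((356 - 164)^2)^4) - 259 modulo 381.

164

356 - 164 = 192
(192)^2 ≡ 288 (mod 381)
(288)^4 ≡ 42 (mod 381)
42 - 259 = -217 ≡ 164 (mod 381)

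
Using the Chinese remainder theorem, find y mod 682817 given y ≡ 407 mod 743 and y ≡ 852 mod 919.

165353

743⁻¹ mod 919: 743*872 ≡ 1 (mod 919), so 743⁻¹ ≡ 872.
y = 407 + 743*((852 − 407)*872 mod 919) = 407 + 743*222 = 165353.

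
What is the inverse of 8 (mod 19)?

Apply the Euclidean algorithm and back-substitute:
19 = 2·8 + 3
8 = 2·3 + 2
3 = 1·2 + 1
2 = 2·1 + 0
gcd(8, 19) = 1, so the inverse exists.
Bézout: 1 = 3·19 − 7·8.
So 8⁻¹ ≡ −7 ≡ 12 (mod 19).

12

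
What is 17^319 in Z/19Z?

16

319 in binary is 100111111, i.e. 319 = 256 + 32 + 16 + 8 + 4 + 2 + 1.
17^1 ≡ 17 (mod 19)
17^2 ≡ 17^2 = 289 ≡ 4 (mod 19)
17^4 ≡ 4^2 = 16 (mod 19)
17^8 ≡ 16^2 = 256 ≡ 9 (mod 19)
17^16 ≡ 9^2 = 81 ≡ 5 (mod 19)
17^32 ≡ 5^2 = 25 ≡ 6 (mod 19)
17^64 ≡ 6^2 = 36 ≡ 17 (mod 19)
17^128 ≡ 17^2 = 289 ≡ 4 (mod 19)
17^256 ≡ 4^2 = 16 (mod 19)
17^319 = 17^256 × 17^32 × 17^16 × 17^8 × 17^4 × 17^2 × 17^1 ≡ 16 × 6 × 5 × 9 × 16 × 4 × 17 (mod 19).
Accumulate the product:
16 × 6 = 96 ≡ 1
1 × 5 = 5
5 × 9 = 45 ≡ 7
7 × 16 = 112 ≡ 17
17 × 4 = 68 ≡ 11
11 × 17 = 187 ≡ 16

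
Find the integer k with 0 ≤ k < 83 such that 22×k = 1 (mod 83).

83 = 3*22 + 17
22 = 1*17 + 5
17 = 3*5 + 2
5 = 2*2 + 1
2 = 2*1 + 0
gcd(22, 83) = 1, so the inverse exists.
Bézout: 1 = −9*83 + 34*22.
So 22⁻¹ ≡ 34 (mod 83).

34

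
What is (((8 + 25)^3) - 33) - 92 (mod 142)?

28

8 + 25 = 33
(33)^3 ≡ 11 (mod 142)
11 - 33 = -22 ≡ 120 (mod 142)
120 - 92 = 28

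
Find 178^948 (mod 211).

144

Using repeated squaring:
178^1 ≡ 178 (mod 211)
178^2 ≡ 178^2 = 31684 ≡ 34 (mod 211)
178^4 ≡ 34^2 = 1156 ≡ 101 (mod 211)
178^8 ≡ 101^2 = 10201 ≡ 73 (mod 211)
178^16 ≡ 73^2 = 5329 ≡ 54 (mod 211)
178^32 ≡ 54^2 = 2916 ≡ 173 (mod 211)
178^64 ≡ 173^2 = 29929 ≡ 178 (mod 211)
178^128 ≡ 178^2 = 31684 ≡ 34 (mod 211)
178^256 ≡ 34^2 = 1156 ≡ 101 (mod 211)
178^512 ≡ 101^2 = 10201 ≡ 73 (mod 211)
178^948 = 178^512 × 178^256 × 178^128 × 178^32 × 178^16 × 178^4 ≡ 73 × 101 × 34 × 173 × 54 × 101 (mod 211).
Accumulate the product:
73 × 101 = 7373 ≡ 199
199 × 34 = 6766 ≡ 14
14 × 173 = 2422 ≡ 101
101 × 54 = 5454 ≡ 179
179 × 101 = 18079 ≡ 144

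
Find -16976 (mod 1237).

342

-16976 = -14*1237 + 342, so -16976 ≡ 342 (mod 1237).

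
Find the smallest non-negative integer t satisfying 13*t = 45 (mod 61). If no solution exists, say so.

gcd(13, 61) = 1, so a unique solution mod 61 exists.
13⁻¹ ≡ 47 (mod 61).
t ≡ 47*45 ≡ 41 (mod 61).

41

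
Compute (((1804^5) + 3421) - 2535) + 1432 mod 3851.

512

(1804)^5 ≡ 2045 (mod 3851)
2045 + 3421 = 5466 ≡ 1615 (mod 3851)
1615 - 2535 = -920 ≡ 2931 (mod 3851)
2931 + 1432 = 4363 ≡ 512 (mod 3851)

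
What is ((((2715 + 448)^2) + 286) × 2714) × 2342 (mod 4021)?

322

2715 + 448 = 3163
(3163)^2 ≡ 321 (mod 4021)
321 + 286 = 607
607 × 2714 = 1647398 ≡ 2809 (mod 4021)
2809 × 2342 = 6578678 ≡ 322 (mod 4021)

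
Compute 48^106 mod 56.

By square-and-multiply:
106 in binary is 1101010, i.e. 106 = 64 + 32 + 8 + 2.
48^1 ≡ 48 (mod 56)
48^2 ≡ 48^2 = 2304 ≡ 8 (mod 56)
48^4 ≡ 8^2 = 64 ≡ 8 (mod 56)
48^8 ≡ 8^2 = 64 ≡ 8 (mod 56)
48^16 ≡ 8^2 = 64 ≡ 8 (mod 56)
48^32 ≡ 8^2 = 64 ≡ 8 (mod 56)
48^64 ≡ 8^2 = 64 ≡ 8 (mod 56)
48^106 = 48^64 × 48^32 × 48^8 × 48^2 ≡ 8 × 8 × 8 × 8 (mod 56).
Accumulate the product:
8 × 8 = 64 ≡ 8
8 × 8 = 64 ≡ 8
8 × 8 = 64 ≡ 8

8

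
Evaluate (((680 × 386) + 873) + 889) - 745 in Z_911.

218

680 × 386 = 262480 ≡ 112 (mod 911)
112 + 873 = 985 ≡ 74 (mod 911)
74 + 889 = 963 ≡ 52 (mod 911)
52 - 745 = -693 ≡ 218 (mod 911)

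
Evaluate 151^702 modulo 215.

11

By square-and-multiply:
702 in binary is 1010111110, i.e. 702 = 512 + 128 + 32 + 16 + 8 + 4 + 2.
151^1 ≡ 151 (mod 215)
151^2 ≡ 151^2 = 22801 ≡ 11 (mod 215)
151^4 ≡ 11^2 = 121 (mod 215)
151^8 ≡ 121^2 = 14641 ≡ 21 (mod 215)
151^16 ≡ 21^2 = 441 ≡ 11 (mod 215)
151^32 ≡ 11^2 = 121 (mod 215)
151^64 ≡ 121^2 = 14641 ≡ 21 (mod 215)
151^128 ≡ 21^2 = 441 ≡ 11 (mod 215)
151^256 ≡ 11^2 = 121 (mod 215)
151^512 ≡ 121^2 = 14641 ≡ 21 (mod 215)
151^702 = 151^512 · 151^128 · 151^32 · 151^16 · 151^8 · 151^4 · 151^2 ≡ 21 · 11 · 121 · 11 · 21 · 121 · 11 (mod 215).
Accumulate the product:
21 · 11 = 231 ≡ 16
16 · 121 = 1936 ≡ 1
1 · 11 = 11
11 · 21 = 231 ≡ 16
16 · 121 = 1936 ≡ 1
1 · 11 = 11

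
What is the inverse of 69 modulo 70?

70 = 1*69 + 1
69 = 69*1 + 0
gcd(69, 70) = 1, so the inverse exists.
Bézout: 1 = 1*70 − 1*69.
So 69⁻¹ ≡ −1 ≡ 69 (mod 70).

69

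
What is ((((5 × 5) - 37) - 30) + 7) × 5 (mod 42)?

35

5 × 5 = 25
25 - 37 = -12 ≡ 30 (mod 42)
30 - 30 = 0
0 + 7 = 7
7 × 5 = 35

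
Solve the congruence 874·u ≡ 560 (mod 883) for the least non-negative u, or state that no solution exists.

gcd(874, 883) = 1, so a unique solution mod 883 exists.
874⁻¹ ≡ 98 (mod 883).
u ≡ 98·560 ≡ 134 (mod 883).

134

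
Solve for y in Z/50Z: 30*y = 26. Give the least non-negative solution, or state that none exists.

gcd(30, 50) = 10, and 10 does not divide 26.
So the congruence has no solution.

no solution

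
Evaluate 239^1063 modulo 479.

Using repeated squaring:
239^1 ≡ 239 (mod 479)
239^2 ≡ 239^2 = 57121 ≡ 120 (mod 479)
239^4 ≡ 120^2 = 14400 ≡ 30 (mod 479)
239^8 ≡ 30^2 = 900 ≡ 421 (mod 479)
239^16 ≡ 421^2 = 177241 ≡ 11 (mod 479)
239^32 ≡ 11^2 = 121 (mod 479)
239^64 ≡ 121^2 = 14641 ≡ 271 (mod 479)
239^128 ≡ 271^2 = 73441 ≡ 154 (mod 479)
239^256 ≡ 154^2 = 23716 ≡ 245 (mod 479)
239^512 ≡ 245^2 = 60025 ≡ 150 (mod 479)
239^1024 ≡ 150^2 = 22500 ≡ 466 (mod 479)
239^1063 = 239^1024 · 239^32 · 239^4 · 239^2 · 239^1 ≡ 466 · 121 · 30 · 120 · 239 (mod 479).
Accumulate the product:
466 · 121 = 56386 ≡ 343
343 · 30 = 10290 ≡ 231
231 · 120 = 27720 ≡ 417
417 · 239 = 99663 ≡ 31

31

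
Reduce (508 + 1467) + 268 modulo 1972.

271

508 + 1467 = 1975 ≡ 3 (mod 1972)
3 + 268 = 271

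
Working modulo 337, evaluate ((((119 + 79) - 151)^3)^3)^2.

119 + 79 = 198
198 - 151 = 47
(47)^3 ≡ 27 (mod 337)
(27)^3 ≡ 137 (mod 337)
(137)^2 ≡ 234 (mod 337)

234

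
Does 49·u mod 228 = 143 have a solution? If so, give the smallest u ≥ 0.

203

gcd(49, 228) = 1, so a unique solution mod 228 exists.
49⁻¹ ≡ 121 (mod 228).
u ≡ 121·143 ≡ 203 (mod 228).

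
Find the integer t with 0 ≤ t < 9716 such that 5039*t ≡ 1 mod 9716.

9716 = 1*5039 + 4677
5039 = 1*4677 + 362
4677 = 12*362 + 333
362 = 1*333 + 29
333 = 11*29 + 14
29 = 2*14 + 1
14 = 14*1 + 0
gcd(5039, 9716) = 1, so the inverse exists.
Bézout: 1 = −348*9716 + 671*5039.
So 5039⁻¹ ≡ 671 (mod 9716).

671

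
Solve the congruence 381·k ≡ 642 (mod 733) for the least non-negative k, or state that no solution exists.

gcd(381, 733) = 1, so a unique solution mod 733 exists.
381⁻¹ ≡ 177 (mod 733).
k ≡ 177·642 ≡ 19 (mod 733).

19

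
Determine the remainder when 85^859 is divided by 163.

38

859 in binary is 1101011011, i.e. 859 = 512 + 256 + 64 + 16 + 8 + 2 + 1.
85^1 ≡ 85 (mod 163)
85^2 ≡ 85^2 = 7225 ≡ 53 (mod 163)
85^4 ≡ 53^2 = 2809 ≡ 38 (mod 163)
85^8 ≡ 38^2 = 1444 ≡ 140 (mod 163)
85^16 ≡ 140^2 = 19600 ≡ 40 (mod 163)
85^32 ≡ 40^2 = 1600 ≡ 133 (mod 163)
85^64 ≡ 133^2 = 17689 ≡ 85 (mod 163)
85^128 ≡ 85^2 = 7225 ≡ 53 (mod 163)
85^256 ≡ 53^2 = 2809 ≡ 38 (mod 163)
85^512 ≡ 38^2 = 1444 ≡ 140 (mod 163)
85^859 = 85^512 * 85^256 * 85^64 * 85^16 * 85^8 * 85^2 * 85^1 ≡ 140 * 38 * 85 * 40 * 140 * 53 * 85 (mod 163).
Accumulate the product:
140 * 38 = 5320 ≡ 104
104 * 85 = 8840 ≡ 38
38 * 40 = 1520 ≡ 53
53 * 140 = 7420 ≡ 85
85 * 53 = 4505 ≡ 104
104 * 85 = 8840 ≡ 38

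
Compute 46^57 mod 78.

Compute successive squares:
46^1 ≡ 46 (mod 78)
46^2 ≡ 46^2 = 2116 ≡ 10 (mod 78)
46^4 ≡ 10^2 = 100 ≡ 22 (mod 78)
46^8 ≡ 22^2 = 484 ≡ 16 (mod 78)
46^16 ≡ 16^2 = 256 ≡ 22 (mod 78)
46^32 ≡ 22^2 = 484 ≡ 16 (mod 78)
46^57 = 46^32 · 46^16 · 46^8 · 46^1 ≡ 16 · 22 · 16 · 46 (mod 78).
Accumulate the product:
16 · 22 = 352 ≡ 40
40 · 16 = 640 ≡ 16
16 · 46 = 736 ≡ 34

34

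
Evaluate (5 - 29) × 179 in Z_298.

174

5 - 29 = -24 ≡ 274 (mod 298)
274 × 179 = 49046 ≡ 174 (mod 298)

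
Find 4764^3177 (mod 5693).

3177 in binary is 110001101001, i.e. 3177 = 2048 + 1024 + 64 + 32 + 8 + 1.
4764^1 ≡ 4764 (mod 5693)
4764^2 ≡ 4764^2 = 22695696 ≡ 3398 (mod 5693)
4764^4 ≡ 3398^2 = 11546404 ≡ 1000 (mod 5693)
4764^8 ≡ 1000^2 = 1000000 ≡ 3725 (mod 5693)
4764^16 ≡ 3725^2 = 13875625 ≡ 1784 (mod 5693)
4764^32 ≡ 1784^2 = 3182656 ≡ 269 (mod 5693)
4764^64 ≡ 269^2 = 72361 ≡ 4045 (mod 5693)
4764^128 ≡ 4045^2 = 16362025 ≡ 343 (mod 5693)
4764^256 ≡ 343^2 = 117649 ≡ 3789 (mod 5693)
4764^512 ≡ 3789^2 = 14356521 ≡ 4468 (mod 5693)
4764^1024 ≡ 4468^2 = 19963024 ≡ 3366 (mod 5693)
4764^2048 ≡ 3366^2 = 11329956 ≡ 886 (mod 5693)
4764^3177 = 4764^2048 · 4764^1024 · 4764^64 · 4764^32 · 4764^8 · 4764^1 ≡ 886 · 3366 · 4045 · 269 · 3725 · 4764 (mod 5693).
Accumulate the product:
886 · 3366 = 2982276 ≡ 4837
4837 · 4045 = 19565665 ≡ 4517
4517 · 269 = 1215073 ≡ 2464
2464 · 3725 = 9178400 ≡ 1284
1284 · 4764 = 6116976 ≡ 2694

2694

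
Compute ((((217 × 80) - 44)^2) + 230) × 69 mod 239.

217 × 80 = 17360 ≡ 152 (mod 239)
152 - 44 = 108
(108)^2 ≡ 192 (mod 239)
192 + 230 = 422 ≡ 183 (mod 239)
183 × 69 = 12627 ≡ 199 (mod 239)

199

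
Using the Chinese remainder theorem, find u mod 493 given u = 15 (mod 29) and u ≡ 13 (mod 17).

29⁻¹ mod 17: 29·10 ≡ 1 (mod 17), so 29⁻¹ ≡ 10.
u = 15 + 29·((13 − 15)·10 mod 17) = 15 + 29·14 = 421.

421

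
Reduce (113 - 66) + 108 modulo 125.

113 - 66 = 47
47 + 108 = 155 ≡ 30 (mod 125)

30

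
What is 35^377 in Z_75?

50

Compute successive squares:
377 in binary is 101111001, i.e. 377 = 256 + 64 + 32 + 16 + 8 + 1.
35^1 ≡ 35 (mod 75)
35^2 ≡ 35^2 = 1225 ≡ 25 (mod 75)
35^4 ≡ 25^2 = 625 ≡ 25 (mod 75)
35^8 ≡ 25^2 = 625 ≡ 25 (mod 75)
35^16 ≡ 25^2 = 625 ≡ 25 (mod 75)
35^32 ≡ 25^2 = 625 ≡ 25 (mod 75)
35^64 ≡ 25^2 = 625 ≡ 25 (mod 75)
35^128 ≡ 25^2 = 625 ≡ 25 (mod 75)
35^256 ≡ 25^2 = 625 ≡ 25 (mod 75)
35^377 = 35^256 * 35^64 * 35^32 * 35^16 * 35^8 * 35^1 ≡ 25 * 25 * 25 * 25 * 25 * 35 (mod 75).
Accumulate the product:
25 * 25 = 625 ≡ 25
25 * 25 = 625 ≡ 25
25 * 25 = 625 ≡ 25
25 * 25 = 625 ≡ 25
25 * 35 = 875 ≡ 50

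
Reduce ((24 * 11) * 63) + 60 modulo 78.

0

24 * 11 = 264 ≡ 30 (mod 78)
30 * 63 = 1890 ≡ 18 (mod 78)
18 + 60 = 78 ≡ 0 (mod 78)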